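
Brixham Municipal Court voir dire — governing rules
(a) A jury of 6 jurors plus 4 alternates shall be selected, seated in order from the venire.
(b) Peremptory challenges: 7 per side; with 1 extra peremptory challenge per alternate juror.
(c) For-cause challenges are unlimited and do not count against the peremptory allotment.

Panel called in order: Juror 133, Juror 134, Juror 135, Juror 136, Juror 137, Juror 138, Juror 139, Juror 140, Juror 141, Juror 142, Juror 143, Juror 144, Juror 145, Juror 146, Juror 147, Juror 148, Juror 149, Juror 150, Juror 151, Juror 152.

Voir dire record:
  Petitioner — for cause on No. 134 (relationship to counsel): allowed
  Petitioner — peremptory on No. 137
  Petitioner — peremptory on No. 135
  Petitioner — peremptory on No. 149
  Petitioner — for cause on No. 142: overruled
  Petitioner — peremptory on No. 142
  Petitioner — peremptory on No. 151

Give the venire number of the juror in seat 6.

Removed: #134, #135, #137, #142, #149, #151.
Seating in order: seats 1–6 → #133, #136, #138, #139, #140, #141; alternates → #143, #144, #145, #146.
So seat 6 is #141.

141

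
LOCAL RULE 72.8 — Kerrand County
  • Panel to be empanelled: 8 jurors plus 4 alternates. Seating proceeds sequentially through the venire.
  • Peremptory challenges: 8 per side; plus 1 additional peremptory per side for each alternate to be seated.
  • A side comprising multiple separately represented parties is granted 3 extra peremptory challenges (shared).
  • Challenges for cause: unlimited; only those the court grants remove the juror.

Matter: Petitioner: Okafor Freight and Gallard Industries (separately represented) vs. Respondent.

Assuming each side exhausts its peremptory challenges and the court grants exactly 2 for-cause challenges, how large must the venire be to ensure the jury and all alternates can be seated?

41

Seats to fill: 8 + 4 alternates = 12.
Peremptories — Petitioner: 8 + 1×4 + 3 = 15; Respondent: 8 + 1×4 = 12; total 27.
For-cause removals: 2.
Minimum venire: 12 + 27 + 2 = 41.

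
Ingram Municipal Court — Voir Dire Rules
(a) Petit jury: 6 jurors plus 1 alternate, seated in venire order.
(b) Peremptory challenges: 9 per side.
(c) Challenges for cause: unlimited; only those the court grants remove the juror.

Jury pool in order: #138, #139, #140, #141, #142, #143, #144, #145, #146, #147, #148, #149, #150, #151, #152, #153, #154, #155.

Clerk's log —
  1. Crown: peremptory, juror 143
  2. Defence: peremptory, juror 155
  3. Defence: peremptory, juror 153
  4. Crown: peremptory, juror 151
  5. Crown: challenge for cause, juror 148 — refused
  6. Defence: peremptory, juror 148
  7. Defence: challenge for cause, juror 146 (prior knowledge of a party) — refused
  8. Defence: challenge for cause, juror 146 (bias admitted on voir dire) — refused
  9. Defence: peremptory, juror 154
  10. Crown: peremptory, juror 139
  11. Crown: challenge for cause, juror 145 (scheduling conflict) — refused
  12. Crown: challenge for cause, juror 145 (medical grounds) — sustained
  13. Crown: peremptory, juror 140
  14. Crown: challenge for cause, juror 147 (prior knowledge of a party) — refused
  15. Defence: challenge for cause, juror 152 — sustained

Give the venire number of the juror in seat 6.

147

Removed: #139, #140, #143, #145, #148, #151, #152, #153, #154, #155. (#146, #147 stay — for-cause denied.)
Seating in order: seats 1–6 → #138, #141, #142, #144, #146, #147; alternates → #149.
So seat 6 is #147.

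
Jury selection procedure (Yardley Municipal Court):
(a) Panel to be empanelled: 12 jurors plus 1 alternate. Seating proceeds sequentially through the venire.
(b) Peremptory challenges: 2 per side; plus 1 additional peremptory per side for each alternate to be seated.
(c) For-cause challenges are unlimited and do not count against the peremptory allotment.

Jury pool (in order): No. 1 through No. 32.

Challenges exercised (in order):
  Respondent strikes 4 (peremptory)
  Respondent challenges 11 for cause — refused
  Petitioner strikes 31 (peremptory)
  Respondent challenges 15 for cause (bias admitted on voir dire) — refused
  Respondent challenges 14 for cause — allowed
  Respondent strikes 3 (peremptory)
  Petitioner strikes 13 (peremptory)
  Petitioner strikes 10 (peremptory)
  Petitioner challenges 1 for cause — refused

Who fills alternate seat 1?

18

Removed: #3, #4, #10, #13, #14, #31. (#1, #11, #15 stay — for-cause denied.)
Filling seats in venire order through position 13: #1, #2, #5, #6, #7, #8, #9, #11, #12, #15, #16, #17, #18.
So alternate 1 is #18.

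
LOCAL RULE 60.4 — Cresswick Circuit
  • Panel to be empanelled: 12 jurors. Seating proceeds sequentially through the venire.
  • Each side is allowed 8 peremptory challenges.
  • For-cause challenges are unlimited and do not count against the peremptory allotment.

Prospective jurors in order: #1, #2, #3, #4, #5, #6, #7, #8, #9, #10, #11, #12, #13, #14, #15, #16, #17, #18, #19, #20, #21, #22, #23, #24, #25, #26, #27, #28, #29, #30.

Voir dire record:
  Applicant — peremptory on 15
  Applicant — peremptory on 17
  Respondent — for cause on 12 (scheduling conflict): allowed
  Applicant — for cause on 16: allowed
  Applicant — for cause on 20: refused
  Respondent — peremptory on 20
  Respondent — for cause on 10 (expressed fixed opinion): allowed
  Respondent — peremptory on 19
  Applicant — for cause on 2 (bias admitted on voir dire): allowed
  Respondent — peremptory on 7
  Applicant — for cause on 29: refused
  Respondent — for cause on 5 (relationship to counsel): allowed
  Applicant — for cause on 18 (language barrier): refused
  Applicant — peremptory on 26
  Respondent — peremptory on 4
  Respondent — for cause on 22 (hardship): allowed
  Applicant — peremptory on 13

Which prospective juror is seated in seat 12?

Removed: #2, #4, #5, #7, #10, #12, #13, #15, #16, #17, #19, #20, #22, #26. (#18, #29 stay — for-cause denied.)
Filling seats in venire order through position 12: #1, #3, #6, #8, #9, #11, #14, #18, #21, #23, #24, #25.
So seat 12 is #25.

25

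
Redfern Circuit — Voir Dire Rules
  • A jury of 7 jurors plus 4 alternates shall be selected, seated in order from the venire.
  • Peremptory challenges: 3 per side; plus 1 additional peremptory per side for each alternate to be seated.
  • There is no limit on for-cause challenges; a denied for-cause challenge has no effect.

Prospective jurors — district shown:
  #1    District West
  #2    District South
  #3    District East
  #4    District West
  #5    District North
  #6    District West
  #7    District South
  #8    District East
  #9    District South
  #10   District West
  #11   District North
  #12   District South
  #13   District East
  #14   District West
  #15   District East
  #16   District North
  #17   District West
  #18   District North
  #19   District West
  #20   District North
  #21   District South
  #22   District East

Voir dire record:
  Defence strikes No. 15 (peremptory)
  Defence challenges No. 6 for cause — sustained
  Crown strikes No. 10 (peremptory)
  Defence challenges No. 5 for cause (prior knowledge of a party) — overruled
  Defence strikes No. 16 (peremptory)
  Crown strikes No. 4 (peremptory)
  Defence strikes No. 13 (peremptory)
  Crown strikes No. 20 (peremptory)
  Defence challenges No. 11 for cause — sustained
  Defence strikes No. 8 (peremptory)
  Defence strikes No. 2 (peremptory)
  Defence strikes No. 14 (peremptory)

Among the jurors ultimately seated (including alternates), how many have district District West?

3

Removed: #2, #4, #6, #8, #10, #11, #13, #14, #15, #16, #20.
Seated (11 incl. alternates): #1, #3, #5, #7, #9, #12, #17, #18, #19, #21, #22.
Of those, in District West: #1, #17, #19 → 3.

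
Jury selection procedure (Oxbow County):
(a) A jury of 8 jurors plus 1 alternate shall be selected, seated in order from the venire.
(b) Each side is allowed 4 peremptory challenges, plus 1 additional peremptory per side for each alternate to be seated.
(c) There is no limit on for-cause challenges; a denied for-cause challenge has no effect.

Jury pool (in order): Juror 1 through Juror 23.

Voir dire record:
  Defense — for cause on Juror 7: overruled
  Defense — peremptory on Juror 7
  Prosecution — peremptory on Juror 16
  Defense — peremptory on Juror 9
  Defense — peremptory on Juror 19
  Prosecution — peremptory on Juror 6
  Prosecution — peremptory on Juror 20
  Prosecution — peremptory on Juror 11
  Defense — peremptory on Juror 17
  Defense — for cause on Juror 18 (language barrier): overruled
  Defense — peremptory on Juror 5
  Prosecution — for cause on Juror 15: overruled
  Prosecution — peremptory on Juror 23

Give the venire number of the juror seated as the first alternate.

Removed: #5, #6, #7, #9, #11, #16, #17, #19, #20, #23. (#15, #18 stay — for-cause denied.)
Seating in order: seats 1–8 → #1, #2, #3, #4, #8, #10, #12, #13; alternates → #14.
So alternate 1 is #14.

14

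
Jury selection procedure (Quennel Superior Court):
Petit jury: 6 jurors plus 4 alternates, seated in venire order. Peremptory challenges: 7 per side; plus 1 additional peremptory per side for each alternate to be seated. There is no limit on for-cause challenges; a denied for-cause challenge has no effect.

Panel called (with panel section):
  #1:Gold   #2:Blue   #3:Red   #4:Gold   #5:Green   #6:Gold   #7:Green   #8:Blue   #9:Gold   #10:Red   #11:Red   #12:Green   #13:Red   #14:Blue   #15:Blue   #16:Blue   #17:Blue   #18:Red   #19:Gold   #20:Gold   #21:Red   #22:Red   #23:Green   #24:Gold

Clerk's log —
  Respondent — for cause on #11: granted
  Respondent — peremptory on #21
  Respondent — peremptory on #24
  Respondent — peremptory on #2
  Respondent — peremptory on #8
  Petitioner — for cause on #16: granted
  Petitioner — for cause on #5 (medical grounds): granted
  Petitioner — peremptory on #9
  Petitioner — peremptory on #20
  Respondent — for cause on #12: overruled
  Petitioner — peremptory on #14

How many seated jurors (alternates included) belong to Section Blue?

2

Removed: #2, #5, #8, #9, #11, #14, #16, #20, #21, #24.
Seated (10 incl. alternates): #1, #3, #4, #6, #7, #10, #12, #13, #15, #17.
Of those, in Section Blue: #15, #17 → 2.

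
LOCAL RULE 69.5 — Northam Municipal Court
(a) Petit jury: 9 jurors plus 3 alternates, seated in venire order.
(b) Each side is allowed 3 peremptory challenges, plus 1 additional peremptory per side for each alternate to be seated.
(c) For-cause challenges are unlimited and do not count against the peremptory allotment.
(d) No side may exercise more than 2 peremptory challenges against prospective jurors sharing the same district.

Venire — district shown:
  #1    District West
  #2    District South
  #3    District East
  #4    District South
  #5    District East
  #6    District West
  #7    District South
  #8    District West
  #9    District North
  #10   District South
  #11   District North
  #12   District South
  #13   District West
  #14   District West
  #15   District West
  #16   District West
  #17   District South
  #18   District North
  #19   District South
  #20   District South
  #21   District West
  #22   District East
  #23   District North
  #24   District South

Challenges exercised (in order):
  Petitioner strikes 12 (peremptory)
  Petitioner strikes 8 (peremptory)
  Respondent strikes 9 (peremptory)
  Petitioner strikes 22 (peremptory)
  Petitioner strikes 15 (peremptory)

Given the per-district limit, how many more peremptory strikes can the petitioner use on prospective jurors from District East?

Petitioner peremptories so far: #12, #8, #22, #15 — 4 of 6 used, 2 left overall.
Against District East: #22 — 1 used; per-district cap 2 leaves 1.
Binding limit: min(2, 1) = 1.

1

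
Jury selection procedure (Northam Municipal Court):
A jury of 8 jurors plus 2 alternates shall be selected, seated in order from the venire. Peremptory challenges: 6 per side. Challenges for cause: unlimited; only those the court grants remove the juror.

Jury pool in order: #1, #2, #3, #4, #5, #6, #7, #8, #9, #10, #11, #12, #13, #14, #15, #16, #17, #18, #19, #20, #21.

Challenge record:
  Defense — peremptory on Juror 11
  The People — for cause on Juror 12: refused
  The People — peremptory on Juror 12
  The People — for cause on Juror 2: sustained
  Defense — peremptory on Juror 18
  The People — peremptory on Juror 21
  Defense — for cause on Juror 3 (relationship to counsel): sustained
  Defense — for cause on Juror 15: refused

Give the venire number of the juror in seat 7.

Removed: #2, #3, #11, #12, #18, #21. (#15 stays — for-cause denied.)
Filling seats in venire order through position 7: #1, #4, #5, #6, #7, #8, #9.
So seat 7 is #9.

9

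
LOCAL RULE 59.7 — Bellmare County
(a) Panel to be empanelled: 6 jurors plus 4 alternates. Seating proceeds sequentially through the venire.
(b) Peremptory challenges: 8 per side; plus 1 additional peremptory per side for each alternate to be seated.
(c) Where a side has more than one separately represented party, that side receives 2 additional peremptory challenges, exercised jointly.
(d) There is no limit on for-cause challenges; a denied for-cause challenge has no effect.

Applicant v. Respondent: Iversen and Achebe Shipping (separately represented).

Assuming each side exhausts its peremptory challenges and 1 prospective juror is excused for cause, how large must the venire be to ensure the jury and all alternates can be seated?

Seats to fill: 6 + 4 alternates = 10.
Peremptories — Applicant: 8 + 1×4 = 12; Respondent: 8 + 1×4 + 2 = 14; total 26.
For-cause removals: 1.
Minimum venire: 10 + 26 + 1 = 37.

37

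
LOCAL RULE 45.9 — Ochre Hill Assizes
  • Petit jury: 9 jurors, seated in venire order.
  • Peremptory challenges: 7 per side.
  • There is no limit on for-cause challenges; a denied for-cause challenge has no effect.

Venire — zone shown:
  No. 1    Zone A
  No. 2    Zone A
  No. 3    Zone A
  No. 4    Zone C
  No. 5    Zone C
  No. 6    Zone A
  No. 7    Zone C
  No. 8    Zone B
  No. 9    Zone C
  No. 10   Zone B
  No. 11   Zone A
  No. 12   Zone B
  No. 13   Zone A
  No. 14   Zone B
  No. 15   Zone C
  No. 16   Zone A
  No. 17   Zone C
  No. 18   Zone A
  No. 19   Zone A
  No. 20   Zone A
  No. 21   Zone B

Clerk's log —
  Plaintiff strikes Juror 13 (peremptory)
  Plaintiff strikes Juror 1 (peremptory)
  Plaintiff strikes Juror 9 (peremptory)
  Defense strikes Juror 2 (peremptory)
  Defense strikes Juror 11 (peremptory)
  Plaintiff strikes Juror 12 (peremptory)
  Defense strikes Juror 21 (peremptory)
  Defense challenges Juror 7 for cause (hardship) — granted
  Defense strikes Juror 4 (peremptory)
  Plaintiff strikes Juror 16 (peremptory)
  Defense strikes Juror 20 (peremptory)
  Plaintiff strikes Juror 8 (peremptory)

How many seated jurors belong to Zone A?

4

Removed: #1, #2, #4, #7, #8, #9, #11, #12, #13, #16, #20, #21.
Seated jurors 1–9: #3, #5, #6, #10, #14, #15, #17, #18, #19.
Of those, in Zone A: #3, #6, #18, #19 → 4.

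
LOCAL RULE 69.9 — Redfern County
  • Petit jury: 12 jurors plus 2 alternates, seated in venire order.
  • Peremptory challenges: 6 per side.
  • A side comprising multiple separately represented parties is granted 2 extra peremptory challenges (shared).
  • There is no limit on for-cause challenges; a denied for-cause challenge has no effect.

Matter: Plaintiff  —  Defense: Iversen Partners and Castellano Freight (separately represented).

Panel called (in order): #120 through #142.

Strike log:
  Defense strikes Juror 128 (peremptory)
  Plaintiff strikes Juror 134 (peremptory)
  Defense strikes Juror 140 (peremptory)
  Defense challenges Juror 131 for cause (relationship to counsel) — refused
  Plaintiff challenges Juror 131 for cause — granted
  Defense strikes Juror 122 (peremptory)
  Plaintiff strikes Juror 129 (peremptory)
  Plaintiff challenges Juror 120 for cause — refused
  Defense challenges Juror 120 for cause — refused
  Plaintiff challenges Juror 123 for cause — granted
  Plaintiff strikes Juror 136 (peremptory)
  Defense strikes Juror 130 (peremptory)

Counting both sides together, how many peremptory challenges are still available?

Plaintiff allotment: 6. Defense allotment: 6 base + 2 multi-party = 8.
Plaintiff peremptories used: #134, #129, #136 — 3 (for-cause on #131, #120, #123 don't count).
Defense peremptories used: #128, #140, #122, #130 — 4 (for-cause on #131, #120 don't count).
Remaining: (6 − 3) + (8 − 4) = 7.

7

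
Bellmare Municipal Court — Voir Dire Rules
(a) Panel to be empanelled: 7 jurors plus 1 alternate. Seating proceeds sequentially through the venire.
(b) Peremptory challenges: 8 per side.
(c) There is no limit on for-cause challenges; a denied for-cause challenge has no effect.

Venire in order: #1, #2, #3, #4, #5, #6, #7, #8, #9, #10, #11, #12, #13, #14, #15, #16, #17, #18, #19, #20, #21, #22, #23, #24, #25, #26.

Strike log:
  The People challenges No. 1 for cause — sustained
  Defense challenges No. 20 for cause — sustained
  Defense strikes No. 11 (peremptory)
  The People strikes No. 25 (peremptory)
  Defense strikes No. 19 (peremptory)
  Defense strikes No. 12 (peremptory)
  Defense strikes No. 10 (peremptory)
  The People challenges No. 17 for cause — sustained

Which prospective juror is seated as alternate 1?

Removed: #1, #10, #11, #12, #17, #19, #20, #25.
Seating in order: seats 1–7 → #2, #3, #4, #5, #6, #7, #8; alternates → #9.
So alternate 1 is #9.

9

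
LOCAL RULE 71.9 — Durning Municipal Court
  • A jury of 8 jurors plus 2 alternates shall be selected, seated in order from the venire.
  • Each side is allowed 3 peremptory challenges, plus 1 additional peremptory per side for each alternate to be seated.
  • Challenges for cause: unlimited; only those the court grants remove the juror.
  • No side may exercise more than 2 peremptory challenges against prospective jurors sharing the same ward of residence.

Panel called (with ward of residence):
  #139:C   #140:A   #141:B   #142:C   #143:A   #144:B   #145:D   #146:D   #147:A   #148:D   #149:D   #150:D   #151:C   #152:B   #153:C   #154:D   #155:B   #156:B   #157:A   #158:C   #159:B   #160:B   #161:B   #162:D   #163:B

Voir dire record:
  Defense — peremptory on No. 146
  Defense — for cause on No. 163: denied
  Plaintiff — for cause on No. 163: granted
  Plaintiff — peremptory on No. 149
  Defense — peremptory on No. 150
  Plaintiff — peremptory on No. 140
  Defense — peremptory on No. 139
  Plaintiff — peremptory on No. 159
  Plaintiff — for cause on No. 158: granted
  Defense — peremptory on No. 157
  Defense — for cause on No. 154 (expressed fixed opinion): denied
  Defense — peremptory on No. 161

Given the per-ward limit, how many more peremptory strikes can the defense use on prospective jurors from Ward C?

0

Defense peremptories so far: #146, #150, #139, #157, #161 — 5 of 5 used, 0 left overall.
Against Ward C: #139 — 1 used; per-ward cap 2 leaves 1.
Binding limit: min(0, 1) = 0.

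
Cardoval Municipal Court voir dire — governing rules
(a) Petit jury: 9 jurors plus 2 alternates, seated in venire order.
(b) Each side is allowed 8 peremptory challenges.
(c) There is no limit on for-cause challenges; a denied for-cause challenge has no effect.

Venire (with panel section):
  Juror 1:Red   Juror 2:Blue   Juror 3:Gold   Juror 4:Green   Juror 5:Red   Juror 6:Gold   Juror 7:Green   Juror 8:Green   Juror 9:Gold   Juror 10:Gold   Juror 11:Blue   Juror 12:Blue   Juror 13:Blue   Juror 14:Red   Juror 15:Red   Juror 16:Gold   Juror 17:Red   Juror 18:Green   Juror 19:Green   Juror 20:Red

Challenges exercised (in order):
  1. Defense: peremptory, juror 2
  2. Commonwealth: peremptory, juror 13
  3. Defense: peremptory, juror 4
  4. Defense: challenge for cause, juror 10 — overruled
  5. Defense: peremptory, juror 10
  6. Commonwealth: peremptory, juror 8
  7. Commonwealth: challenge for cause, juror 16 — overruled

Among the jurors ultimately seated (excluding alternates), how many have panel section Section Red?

3

Removed: #2, #4, #8, #10, #13.
Seated jurors 1–9: #1, #3, #5, #6, #7, #9, #11, #12, #14 (alternates #15, #16 not counted).
Of those, in Section Red: #1, #5, #14 → 3.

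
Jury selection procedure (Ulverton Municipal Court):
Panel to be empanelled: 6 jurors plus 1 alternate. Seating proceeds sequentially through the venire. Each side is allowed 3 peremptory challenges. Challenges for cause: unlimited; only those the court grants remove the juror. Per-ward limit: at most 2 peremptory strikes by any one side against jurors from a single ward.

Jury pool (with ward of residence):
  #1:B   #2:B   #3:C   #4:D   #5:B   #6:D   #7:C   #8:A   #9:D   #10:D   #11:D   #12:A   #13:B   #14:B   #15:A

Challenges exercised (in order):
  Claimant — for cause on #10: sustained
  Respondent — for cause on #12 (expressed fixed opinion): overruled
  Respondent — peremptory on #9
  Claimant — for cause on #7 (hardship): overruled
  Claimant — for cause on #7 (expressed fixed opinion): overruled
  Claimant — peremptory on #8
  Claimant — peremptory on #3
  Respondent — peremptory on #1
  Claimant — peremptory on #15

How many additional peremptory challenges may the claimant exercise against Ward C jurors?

Claimant peremptories so far: #8, #3, #15 — 3 of 3 used, 0 left overall.
Against Ward C: #3 — 1 used; per-ward cap 2 leaves 1.
Binding limit: min(0, 1) = 0.

0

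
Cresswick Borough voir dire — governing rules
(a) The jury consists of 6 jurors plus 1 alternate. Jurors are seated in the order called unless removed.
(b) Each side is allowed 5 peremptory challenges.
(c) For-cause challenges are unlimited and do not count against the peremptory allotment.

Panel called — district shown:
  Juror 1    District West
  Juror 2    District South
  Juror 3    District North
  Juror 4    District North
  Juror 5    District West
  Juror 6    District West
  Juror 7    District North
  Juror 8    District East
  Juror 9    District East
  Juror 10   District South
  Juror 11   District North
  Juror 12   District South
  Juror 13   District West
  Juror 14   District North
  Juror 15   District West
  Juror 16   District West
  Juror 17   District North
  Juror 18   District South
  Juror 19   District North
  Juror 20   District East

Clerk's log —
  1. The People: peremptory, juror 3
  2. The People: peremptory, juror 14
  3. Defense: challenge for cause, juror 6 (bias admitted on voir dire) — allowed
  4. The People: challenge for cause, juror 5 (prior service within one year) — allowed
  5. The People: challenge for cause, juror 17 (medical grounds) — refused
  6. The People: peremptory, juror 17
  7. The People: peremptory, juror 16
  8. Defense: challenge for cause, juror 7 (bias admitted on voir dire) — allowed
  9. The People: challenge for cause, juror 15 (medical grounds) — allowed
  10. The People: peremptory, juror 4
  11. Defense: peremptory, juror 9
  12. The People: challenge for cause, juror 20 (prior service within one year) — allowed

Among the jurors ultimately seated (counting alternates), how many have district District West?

Removed: #3, #4, #5, #6, #7, #9, #14, #15, #16, #17, #20.
Seated (7 incl. alternates): #1, #2, #8, #10, #11, #12, #13.
Of those, in District West: #1, #13 → 2.

2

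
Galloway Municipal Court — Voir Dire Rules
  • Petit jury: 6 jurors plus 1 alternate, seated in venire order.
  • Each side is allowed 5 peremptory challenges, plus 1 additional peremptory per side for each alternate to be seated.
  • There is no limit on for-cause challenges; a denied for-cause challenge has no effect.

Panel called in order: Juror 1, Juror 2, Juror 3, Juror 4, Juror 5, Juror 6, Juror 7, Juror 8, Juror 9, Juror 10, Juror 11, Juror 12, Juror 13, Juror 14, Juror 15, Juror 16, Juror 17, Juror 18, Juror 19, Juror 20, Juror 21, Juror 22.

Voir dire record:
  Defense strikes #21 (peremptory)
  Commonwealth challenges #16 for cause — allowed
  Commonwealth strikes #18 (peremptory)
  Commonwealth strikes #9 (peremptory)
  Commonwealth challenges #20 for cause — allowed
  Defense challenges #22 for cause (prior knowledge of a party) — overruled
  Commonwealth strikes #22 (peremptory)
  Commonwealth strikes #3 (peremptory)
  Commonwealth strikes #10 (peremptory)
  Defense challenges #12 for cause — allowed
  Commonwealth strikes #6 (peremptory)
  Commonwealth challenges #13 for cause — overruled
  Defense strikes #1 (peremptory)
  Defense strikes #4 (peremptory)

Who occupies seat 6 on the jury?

13

Removed: #1, #3, #4, #6, #9, #10, #12, #16, #18, #20, #21, #22. (#13 stays — for-cause denied.)
Seating in order: seats 1–6 → #2, #5, #7, #8, #11, #13; alternates → #14.
So seat 6 is #13.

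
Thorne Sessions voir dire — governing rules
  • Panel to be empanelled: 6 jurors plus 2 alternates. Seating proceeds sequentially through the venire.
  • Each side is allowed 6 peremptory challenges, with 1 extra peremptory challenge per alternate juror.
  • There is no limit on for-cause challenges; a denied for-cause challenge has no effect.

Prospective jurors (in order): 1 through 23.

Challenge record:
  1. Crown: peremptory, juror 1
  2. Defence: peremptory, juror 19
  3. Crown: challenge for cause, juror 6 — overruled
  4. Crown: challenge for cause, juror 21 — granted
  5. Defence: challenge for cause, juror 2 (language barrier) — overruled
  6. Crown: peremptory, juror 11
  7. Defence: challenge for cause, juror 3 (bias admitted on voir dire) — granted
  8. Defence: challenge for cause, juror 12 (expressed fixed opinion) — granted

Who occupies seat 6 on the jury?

8

Removed: #1, #3, #11, #12, #19, #21. (#2, #6 stay — for-cause denied.)
Seating in order: seats 1–6 → #2, #4, #5, #6, #7, #8; alternates → #9, #10.
So seat 6 is #8.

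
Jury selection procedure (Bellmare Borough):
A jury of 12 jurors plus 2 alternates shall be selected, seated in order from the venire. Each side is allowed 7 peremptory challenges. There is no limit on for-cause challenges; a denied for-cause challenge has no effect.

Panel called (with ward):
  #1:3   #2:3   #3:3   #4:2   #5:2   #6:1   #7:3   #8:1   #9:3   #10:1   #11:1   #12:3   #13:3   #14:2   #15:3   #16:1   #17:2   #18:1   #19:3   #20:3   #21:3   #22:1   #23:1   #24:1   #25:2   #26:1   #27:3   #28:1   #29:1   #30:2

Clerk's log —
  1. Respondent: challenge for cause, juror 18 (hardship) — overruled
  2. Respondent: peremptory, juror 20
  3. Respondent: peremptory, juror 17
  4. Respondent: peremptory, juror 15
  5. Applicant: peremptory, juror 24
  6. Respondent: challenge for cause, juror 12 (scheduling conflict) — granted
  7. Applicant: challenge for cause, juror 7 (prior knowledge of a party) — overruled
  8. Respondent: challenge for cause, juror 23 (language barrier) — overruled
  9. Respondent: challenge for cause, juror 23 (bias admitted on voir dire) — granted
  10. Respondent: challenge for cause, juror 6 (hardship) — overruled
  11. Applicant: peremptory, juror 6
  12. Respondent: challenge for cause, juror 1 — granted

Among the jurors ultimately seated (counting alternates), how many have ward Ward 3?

6

Removed: #1, #6, #12, #15, #17, #20, #23, #24.
Seated (14 incl. alternates): #2, #3, #4, #5, #7, #8, #9, #10, #11, #13, #14, #16, #18, #19.
Of those, in Ward 3: #2, #3, #7, #9, #13, #19 → 6.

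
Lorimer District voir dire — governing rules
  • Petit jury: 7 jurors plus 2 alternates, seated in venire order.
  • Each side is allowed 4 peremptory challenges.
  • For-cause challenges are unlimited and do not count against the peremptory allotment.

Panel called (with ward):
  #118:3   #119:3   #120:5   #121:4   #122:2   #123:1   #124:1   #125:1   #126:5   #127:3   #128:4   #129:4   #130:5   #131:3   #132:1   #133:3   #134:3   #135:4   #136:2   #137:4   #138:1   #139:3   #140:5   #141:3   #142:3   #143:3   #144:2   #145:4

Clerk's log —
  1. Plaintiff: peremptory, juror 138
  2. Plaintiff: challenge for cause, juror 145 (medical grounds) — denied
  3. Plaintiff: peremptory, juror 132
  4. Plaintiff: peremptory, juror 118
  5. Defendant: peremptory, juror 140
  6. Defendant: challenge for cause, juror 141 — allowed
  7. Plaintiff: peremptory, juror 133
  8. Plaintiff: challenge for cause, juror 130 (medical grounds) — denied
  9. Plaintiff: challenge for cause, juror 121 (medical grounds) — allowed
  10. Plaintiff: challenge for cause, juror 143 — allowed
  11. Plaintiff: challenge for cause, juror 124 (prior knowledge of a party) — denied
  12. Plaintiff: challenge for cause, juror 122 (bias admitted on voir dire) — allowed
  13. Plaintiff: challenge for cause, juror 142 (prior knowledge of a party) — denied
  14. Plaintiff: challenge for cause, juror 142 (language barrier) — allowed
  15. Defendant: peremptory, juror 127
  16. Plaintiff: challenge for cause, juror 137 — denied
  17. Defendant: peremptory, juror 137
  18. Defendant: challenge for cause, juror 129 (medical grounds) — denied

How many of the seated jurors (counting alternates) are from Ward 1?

3

Removed: #118, #121, #122, #127, #132, #133, #137, #138, #140, #141, #142, #143.
Seated (9 incl. alternates): #119, #120, #123, #124, #125, #126, #128, #129, #130.
Of those, in Ward 1: #123, #124, #125 → 3.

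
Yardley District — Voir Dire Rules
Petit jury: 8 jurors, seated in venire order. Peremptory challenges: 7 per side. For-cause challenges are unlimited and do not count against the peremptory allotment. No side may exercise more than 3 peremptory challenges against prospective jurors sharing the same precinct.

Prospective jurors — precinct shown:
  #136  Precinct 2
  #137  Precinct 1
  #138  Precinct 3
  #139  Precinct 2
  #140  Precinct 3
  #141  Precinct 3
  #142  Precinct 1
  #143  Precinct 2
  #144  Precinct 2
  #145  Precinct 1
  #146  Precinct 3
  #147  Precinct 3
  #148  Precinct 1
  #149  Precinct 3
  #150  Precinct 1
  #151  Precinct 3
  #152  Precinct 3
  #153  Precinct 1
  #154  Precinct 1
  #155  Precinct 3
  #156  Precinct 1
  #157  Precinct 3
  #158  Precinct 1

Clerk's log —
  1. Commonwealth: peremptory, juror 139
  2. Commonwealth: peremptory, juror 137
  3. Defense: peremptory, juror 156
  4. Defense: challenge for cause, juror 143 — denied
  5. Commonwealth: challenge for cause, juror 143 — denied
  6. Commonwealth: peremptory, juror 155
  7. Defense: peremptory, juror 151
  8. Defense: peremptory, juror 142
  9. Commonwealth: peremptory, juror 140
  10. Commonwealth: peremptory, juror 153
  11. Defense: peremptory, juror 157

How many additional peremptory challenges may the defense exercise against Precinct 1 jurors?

1

Defense peremptories so far: #156, #151, #142, #157 — 4 of 7 used, 3 left overall.
Against Precinct 1: #156, #142 — 2 used; per-precinct cap 3 leaves 1.
Binding limit: min(3, 1) = 1.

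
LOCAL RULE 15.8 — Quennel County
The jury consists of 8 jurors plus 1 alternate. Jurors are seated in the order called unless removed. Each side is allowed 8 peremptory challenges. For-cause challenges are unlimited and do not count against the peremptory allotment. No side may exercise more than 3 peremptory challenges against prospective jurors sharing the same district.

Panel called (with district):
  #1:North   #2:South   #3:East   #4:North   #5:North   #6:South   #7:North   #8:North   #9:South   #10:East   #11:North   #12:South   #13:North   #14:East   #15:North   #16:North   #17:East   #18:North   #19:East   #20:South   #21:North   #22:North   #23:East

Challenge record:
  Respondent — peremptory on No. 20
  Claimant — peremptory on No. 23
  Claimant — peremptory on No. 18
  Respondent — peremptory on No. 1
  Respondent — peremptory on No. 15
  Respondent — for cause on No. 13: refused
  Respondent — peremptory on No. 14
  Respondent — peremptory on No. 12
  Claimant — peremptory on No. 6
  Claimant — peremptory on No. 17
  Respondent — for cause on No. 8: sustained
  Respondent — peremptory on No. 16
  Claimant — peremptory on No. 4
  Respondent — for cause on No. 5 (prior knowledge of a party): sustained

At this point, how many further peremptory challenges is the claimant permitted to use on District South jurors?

2

Claimant peremptories so far: #23, #18, #6, #17, #4 — 5 of 8 used, 3 left overall.
Against District South: #6 — 1 used; per-district cap 3 leaves 2.
Binding limit: min(3, 2) = 2.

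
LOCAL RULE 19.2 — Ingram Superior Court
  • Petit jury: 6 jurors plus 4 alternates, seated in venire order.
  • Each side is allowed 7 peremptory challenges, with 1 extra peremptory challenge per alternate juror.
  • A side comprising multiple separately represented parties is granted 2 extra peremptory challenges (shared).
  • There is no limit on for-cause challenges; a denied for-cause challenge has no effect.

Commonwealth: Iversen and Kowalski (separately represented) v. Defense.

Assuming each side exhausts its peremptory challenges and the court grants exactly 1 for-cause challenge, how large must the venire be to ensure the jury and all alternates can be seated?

Seats to fill: 6 + 4 alternates = 10.
Peremptories — Commonwealth: 7 + 1×4 + 2 = 13; Defense: 7 + 1×4 = 11; total 24.
For-cause removals: 1.
Minimum venire: 10 + 24 + 1 = 35.

35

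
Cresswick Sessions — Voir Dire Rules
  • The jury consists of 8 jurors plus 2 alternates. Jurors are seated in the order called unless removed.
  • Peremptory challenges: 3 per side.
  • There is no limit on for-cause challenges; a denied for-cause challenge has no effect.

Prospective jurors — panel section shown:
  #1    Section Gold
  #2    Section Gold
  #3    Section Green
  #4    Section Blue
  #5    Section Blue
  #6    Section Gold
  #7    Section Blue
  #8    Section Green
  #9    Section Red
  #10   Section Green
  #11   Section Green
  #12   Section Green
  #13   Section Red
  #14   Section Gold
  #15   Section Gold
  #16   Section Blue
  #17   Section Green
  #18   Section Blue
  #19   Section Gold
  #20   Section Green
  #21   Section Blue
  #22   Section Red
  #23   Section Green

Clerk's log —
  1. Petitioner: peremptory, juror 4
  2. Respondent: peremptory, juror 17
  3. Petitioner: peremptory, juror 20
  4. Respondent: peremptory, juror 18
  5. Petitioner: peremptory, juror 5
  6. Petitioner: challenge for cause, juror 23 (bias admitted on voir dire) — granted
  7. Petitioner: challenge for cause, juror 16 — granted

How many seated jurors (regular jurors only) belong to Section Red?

Removed: #4, #5, #16, #17, #18, #20, #23.
Seated jurors 1–8: #1, #2, #3, #6, #7, #8, #9, #10 (alternates #11, #12 not counted).
Of those, in Section Red: #9 → 1.

1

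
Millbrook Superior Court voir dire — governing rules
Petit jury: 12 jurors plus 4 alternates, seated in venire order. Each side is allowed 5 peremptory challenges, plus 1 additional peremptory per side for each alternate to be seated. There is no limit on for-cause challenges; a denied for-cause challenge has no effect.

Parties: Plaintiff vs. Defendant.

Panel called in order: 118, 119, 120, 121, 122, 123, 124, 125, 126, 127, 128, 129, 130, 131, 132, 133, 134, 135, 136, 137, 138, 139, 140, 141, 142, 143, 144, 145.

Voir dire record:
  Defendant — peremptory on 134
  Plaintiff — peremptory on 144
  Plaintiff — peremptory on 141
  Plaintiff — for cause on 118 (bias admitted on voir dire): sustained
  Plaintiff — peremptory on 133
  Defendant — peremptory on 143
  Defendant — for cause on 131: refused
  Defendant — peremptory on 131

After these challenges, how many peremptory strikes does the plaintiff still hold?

Plaintiff allotment: 5 base + 1 × 4 alternates = 9.
Plaintiff peremptories used: #144, #141, #133 — 3 (the for-cause on #118 doesn't count).
Remaining: 9 − 3 = 6.

6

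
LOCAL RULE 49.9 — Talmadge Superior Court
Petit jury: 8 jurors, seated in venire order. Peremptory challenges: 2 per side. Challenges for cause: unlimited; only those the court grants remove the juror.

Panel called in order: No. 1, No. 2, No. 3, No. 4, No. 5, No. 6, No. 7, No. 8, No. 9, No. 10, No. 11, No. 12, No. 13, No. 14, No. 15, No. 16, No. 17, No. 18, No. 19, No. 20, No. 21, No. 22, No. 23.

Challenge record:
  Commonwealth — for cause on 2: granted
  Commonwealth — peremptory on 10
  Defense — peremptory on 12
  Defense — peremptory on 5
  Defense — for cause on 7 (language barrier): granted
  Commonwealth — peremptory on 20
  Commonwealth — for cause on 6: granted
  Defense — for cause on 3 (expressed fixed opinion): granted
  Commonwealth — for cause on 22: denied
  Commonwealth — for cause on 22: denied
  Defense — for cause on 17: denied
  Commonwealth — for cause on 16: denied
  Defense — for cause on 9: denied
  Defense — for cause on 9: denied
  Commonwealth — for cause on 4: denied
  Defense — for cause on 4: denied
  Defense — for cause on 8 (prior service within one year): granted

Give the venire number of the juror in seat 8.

16

Removed: #2, #3, #5, #6, #7, #8, #10, #12, #20. (#4, #9, #16, #17, #22 stay — for-cause denied.)
Seating in order: seats 1–8 → #1, #4, #9, #11, #13, #14, #15, #16.
So seat 8 is #16.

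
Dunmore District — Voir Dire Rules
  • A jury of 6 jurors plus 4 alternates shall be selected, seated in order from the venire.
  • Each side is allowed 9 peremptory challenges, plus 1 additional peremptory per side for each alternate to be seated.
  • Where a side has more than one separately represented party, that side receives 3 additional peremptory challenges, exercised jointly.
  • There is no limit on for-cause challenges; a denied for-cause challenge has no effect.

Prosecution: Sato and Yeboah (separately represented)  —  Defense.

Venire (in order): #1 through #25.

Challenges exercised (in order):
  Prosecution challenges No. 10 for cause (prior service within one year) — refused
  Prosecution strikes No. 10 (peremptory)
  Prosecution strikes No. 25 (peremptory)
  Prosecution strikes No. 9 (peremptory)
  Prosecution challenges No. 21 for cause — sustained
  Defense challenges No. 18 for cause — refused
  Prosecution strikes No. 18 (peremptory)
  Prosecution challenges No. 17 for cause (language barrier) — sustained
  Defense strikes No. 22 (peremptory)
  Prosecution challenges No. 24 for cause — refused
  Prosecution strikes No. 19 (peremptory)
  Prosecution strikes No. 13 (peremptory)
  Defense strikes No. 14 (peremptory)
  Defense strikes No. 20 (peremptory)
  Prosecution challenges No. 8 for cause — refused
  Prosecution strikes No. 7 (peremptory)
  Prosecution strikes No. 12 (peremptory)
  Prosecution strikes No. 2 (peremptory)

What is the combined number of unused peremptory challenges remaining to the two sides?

Prosecution allotment: 9 base + 1 × 4 alternates + 3 multi-party = 16. Defense allotment: 9 base + 1 × 4 alternates = 13.
Prosecution peremptories used: #10, #25, #9, #18, #19, #13, #7, #12, #2 — 9 (for-cause on #10, #21, #17, #24, #8 don't count).
Defense peremptories used: #22, #14, #20 — 3 (the for-cause on #18 doesn't count).
Remaining: (16 − 9) + (13 − 3) = 17.

17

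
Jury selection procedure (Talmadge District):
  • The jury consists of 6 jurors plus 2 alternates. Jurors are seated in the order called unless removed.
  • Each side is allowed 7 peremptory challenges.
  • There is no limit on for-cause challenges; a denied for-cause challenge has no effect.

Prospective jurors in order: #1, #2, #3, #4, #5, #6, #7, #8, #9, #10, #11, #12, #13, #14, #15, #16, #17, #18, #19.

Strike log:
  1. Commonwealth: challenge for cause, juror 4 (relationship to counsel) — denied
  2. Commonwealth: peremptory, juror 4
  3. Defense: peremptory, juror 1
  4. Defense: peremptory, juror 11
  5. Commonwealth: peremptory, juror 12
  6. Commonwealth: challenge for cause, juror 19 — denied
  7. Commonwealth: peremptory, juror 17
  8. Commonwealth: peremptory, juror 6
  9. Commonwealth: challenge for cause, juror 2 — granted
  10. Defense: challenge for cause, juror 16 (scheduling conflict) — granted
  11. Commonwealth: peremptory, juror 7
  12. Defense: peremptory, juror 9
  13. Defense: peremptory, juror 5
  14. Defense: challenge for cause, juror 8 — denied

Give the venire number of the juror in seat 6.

Removed: #1, #2, #4, #5, #6, #7, #9, #11, #12, #16, #17. (#8, #19 stay — for-cause denied.)
Seating in order: seats 1–6 → #3, #8, #10, #13, #14, #15; alternates → #18, #19.
So seat 6 is #15.

15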